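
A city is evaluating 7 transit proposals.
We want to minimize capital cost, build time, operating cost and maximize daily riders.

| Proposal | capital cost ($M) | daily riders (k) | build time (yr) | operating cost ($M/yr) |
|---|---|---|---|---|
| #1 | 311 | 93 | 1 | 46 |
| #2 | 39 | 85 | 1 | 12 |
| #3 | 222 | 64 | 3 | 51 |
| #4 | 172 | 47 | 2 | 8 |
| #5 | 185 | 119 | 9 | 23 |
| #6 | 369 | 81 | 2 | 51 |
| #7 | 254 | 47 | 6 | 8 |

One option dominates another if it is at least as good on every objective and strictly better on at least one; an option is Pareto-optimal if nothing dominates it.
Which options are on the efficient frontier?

#1, #2, #4, #5

#1: not dominated.
#2: not dominated (best capital cost).
#3: dominated by #2 (capital cost 39≤222, daily riders 85≥64, build time 1≤3, operating cost 12≤51).
#4: not dominated.
#5: not dominated (best daily riders).
#6: dominated by #1 (capital cost 311≤369, daily riders 93≥81, build time 1≤2, operating cost 46≤51).
#7: dominated by #4 (capital cost 172≤254, daily riders 47≥47, build time 2≤6, operating cost 8≤8).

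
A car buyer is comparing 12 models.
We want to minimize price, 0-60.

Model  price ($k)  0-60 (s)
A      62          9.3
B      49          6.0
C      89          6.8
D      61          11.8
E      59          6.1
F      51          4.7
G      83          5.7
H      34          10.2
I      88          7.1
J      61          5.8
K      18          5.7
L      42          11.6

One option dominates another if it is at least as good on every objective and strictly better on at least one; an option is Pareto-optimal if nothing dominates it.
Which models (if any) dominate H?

K

K: price 18≤34, 0-60 5.7≤10.2 — dominates H.
Others (A, B, C, D, E, F, G, I, J, L) are each worse than H on at least one objective.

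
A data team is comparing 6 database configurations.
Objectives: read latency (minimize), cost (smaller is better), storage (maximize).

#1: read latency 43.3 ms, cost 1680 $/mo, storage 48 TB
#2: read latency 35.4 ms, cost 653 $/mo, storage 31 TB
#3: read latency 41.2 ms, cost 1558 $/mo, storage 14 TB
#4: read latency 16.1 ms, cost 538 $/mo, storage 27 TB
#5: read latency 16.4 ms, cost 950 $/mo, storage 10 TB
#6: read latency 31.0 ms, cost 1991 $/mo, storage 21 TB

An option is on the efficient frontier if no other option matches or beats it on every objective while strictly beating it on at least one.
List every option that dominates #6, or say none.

#4: read latency 16.1≤31.0, cost 538≤1991, storage 27≥21 — dominates #6.
Others (#1, #2, #3, #5) are each worse than #6 on at least one objective.

#4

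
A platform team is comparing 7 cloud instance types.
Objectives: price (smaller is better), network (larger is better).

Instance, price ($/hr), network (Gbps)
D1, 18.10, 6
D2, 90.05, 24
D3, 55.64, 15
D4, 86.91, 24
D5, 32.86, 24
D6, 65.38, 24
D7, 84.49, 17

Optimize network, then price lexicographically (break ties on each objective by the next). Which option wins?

First maximize network: best is 24, kept {D2, D4, D5, D6}.
Then minimize price: best is 32.86, kept {D5}.

D5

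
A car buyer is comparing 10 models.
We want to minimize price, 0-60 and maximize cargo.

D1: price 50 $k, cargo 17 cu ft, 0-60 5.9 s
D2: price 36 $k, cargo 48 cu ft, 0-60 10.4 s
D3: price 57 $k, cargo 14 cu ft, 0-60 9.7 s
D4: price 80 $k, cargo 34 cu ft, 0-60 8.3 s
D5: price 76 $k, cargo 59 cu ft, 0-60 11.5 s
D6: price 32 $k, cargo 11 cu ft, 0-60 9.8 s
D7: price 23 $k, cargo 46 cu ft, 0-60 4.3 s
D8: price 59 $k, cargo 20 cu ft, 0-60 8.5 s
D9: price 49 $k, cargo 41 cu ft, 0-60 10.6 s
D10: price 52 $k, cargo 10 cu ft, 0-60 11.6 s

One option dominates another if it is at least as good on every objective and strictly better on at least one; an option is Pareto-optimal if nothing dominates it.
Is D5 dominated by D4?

D4 vs D5: D4 is worse on price (80 vs 76), so it does not dominate D5.

No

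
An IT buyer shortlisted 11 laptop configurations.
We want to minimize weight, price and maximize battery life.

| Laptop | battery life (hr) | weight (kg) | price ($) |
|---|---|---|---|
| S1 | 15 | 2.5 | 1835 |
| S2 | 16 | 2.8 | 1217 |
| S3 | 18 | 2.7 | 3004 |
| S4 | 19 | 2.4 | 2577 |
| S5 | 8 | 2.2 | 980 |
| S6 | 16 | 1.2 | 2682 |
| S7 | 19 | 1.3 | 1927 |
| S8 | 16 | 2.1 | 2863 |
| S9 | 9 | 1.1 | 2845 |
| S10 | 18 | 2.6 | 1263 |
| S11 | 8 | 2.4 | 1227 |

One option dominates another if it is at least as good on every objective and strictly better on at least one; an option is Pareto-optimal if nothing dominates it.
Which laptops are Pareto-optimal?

S1, S2, S5, S6, S7, S9, S10

S1: not dominated.
S2: not dominated.
S3: dominated by S4 (battery life 19≥18, weight 2.4≤2.7, price 2577≤3004).
S4: dominated by S7 (battery life 19≥19, weight 1.3≤2.4, price 1927≤2577).
S5: not dominated (best price).
S6: not dominated.
S7: not dominated.
S8: dominated by S6 (battery life 16≥16, weight 1.2≤2.1, price 2682≤2863).
S9: not dominated (best weight).
S10: not dominated.
S11: dominated by S5 (battery life 8≥8, weight 2.2≤2.4, price 980≤1227).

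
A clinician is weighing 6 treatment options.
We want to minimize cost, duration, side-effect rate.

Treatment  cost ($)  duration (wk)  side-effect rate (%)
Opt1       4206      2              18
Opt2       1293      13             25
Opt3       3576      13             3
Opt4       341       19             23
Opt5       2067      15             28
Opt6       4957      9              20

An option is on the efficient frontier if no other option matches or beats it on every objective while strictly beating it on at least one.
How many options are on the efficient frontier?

4

Opt1: not dominated (best duration).
Opt2: not dominated.
Opt3: not dominated (best side-effect rate).
Opt4: not dominated (best cost).
Opt5: dominated by Opt2 (cost 1293≤2067, duration 13≤15, side-effect rate 25≤28).
Opt6: dominated by Opt1 (cost 4206≤4957, duration 2≤9, side-effect rate 18≤20).
Pareto-optimal: Opt1, Opt2, Opt3, Opt4 → 4.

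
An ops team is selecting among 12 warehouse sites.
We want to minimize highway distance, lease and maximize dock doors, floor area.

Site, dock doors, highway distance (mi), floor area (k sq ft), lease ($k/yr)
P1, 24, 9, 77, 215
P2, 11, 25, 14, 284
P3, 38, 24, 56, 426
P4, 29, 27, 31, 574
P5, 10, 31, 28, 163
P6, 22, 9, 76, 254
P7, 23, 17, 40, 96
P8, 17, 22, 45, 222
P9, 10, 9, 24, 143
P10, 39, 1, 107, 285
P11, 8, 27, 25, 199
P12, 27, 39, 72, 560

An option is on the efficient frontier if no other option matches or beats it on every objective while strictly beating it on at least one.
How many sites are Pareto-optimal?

4

P1: not dominated.
P2: dominated by P1 (dock doors 24≥11, highway distance 9≤25, floor area 77≥14, lease 215≤284).
P3: dominated by P10 (dock doors 39≥38, highway distance 1≤24, floor area 107≥56, lease 285≤426).
P4: dominated by P3 (dock doors 38≥29, highway distance 24≤27, floor area 56≥31, lease 426≤574).
P5: dominated by P7 (dock doors 23≥10, highway distance 17≤31, floor area 40≥28, lease 96≤163).
P6: dominated by P1 (dock doors 24≥22, highway distance 9≤9, floor area 77≥76, lease 215≤254).
P7: not dominated (best lease).
P8: dominated by P1 (dock doors 24≥17, highway distance 9≤22, floor area 77≥45, lease 215≤222).
P9: not dominated.
P10: not dominated (best dock doors).
P11: dominated by P7 (dock doors 23≥8, highway distance 17≤27, floor area 40≥25, lease 96≤199).
P12: dominated by P10 (dock doors 39≥27, highway distance 1≤39, floor area 107≥72, lease 285≤560).
Pareto-optimal: P1, P7, P9, P10 → 4.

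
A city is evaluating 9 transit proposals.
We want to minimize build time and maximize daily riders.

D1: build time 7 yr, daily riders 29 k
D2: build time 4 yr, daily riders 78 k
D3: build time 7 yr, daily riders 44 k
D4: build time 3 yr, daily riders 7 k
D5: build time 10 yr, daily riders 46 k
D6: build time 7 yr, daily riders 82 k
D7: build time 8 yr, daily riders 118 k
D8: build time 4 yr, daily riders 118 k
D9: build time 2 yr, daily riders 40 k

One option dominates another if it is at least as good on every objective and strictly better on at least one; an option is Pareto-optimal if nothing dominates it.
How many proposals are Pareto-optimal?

2

D1: dominated by D2 (build time 4≤7, daily riders 78≥29).
D2: dominated by D8 (build time 4≤4, daily riders 118≥78).
D3: dominated by D2 (build time 4≤7, daily riders 78≥44).
D4: dominated by D9 (build time 2≤3, daily riders 40≥7).
D5: dominated by D2 (build time 4≤10, daily riders 78≥46).
D6: dominated by D8 (build time 4≤7, daily riders 118≥82).
D7: dominated by D8 (build time 4≤8, daily riders 118≥118).
D8: not dominated.
D9: not dominated (best build time).
Pareto-optimal: D8, D9 → 2.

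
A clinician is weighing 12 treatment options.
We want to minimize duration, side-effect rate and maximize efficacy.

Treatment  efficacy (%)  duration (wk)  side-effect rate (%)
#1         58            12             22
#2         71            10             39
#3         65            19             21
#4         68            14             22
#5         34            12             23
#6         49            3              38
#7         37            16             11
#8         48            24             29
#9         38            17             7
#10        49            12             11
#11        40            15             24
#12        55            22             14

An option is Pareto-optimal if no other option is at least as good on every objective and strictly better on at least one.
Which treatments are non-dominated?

#1: not dominated.
#2: not dominated (best efficacy).
#3: not dominated.
#4: not dominated.
#5: dominated by #1 (efficacy 58≥34, duration 12≤12, side-effect rate 22≤23).
#6: not dominated (best duration).
#7: dominated by #10 (efficacy 49≥37, duration 12≤16, side-effect rate 11≤11).
#8: dominated by #1 (efficacy 58≥48, duration 12≤24, side-effect rate 22≤29).
#9: not dominated (best side-effect rate).
#10: not dominated.
#11: dominated by #1 (efficacy 58≥40, duration 12≤15, side-effect rate 22≤24).
#12: not dominated.

#1, #2, #3, #4, #6, #9, #10, #12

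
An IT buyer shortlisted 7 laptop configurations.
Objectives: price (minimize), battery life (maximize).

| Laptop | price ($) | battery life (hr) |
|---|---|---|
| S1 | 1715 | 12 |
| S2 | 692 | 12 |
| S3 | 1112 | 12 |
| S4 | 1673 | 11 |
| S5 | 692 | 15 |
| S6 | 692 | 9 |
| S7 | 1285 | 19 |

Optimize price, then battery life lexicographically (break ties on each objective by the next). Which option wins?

S5

First minimize price: best is 692, kept {S2, S5, S6}.
Then maximize battery life: best is 15, kept {S5}.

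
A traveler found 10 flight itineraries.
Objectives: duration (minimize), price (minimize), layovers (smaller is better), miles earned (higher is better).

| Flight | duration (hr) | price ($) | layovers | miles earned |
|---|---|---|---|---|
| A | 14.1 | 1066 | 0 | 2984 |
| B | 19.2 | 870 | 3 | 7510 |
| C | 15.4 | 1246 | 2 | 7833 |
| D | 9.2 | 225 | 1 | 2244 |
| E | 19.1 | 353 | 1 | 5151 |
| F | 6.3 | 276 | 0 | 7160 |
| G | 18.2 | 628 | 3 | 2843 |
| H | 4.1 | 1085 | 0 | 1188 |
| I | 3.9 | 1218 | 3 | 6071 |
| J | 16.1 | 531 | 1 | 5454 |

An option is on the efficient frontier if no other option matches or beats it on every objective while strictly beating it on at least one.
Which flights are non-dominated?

A: dominated by F (duration 6.3≤14.1, price 276≤1066, layovers 0≤0, miles earned 7160≥2984).
B: not dominated.
C: not dominated (best miles earned).
D: not dominated (best price).
E: dominated by F (duration 6.3≤19.1, price 276≤353, layovers 0≤1, miles earned 7160≥5151).
F: not dominated.
G: dominated by F (duration 6.3≤18.2, price 276≤628, layovers 0≤3, miles earned 7160≥2843).
H: not dominated.
I: not dominated (best duration).
J: dominated by F (duration 6.3≤16.1, price 276≤531, layovers 0≤1, miles earned 7160≥5454).

B, C, D, F, H, I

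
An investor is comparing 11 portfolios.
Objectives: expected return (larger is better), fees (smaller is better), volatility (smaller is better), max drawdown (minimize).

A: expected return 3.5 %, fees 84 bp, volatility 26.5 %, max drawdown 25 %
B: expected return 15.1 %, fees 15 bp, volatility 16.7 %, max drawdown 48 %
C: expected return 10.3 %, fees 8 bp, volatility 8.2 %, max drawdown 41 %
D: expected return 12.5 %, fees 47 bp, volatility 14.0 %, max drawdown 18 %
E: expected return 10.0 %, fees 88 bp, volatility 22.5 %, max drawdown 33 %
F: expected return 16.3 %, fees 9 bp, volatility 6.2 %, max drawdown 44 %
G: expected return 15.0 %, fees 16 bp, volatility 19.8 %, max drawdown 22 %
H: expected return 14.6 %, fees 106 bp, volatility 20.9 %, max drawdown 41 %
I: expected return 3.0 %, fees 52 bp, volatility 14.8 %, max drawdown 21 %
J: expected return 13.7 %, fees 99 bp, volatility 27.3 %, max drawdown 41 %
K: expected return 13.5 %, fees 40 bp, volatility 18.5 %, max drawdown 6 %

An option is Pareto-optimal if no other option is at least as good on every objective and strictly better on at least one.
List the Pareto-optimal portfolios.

A: dominated by D (expected return 12.5≥3.5, fees 47≤84, volatility 14.0≤26.5, max drawdown 18≤25).
B: dominated by F (expected return 16.3≥15.1, fees 9≤15, volatility 6.2≤16.7, max drawdown 44≤48).
C: not dominated (best fees).
D: not dominated.
E: dominated by D (expected return 12.5≥10.0, fees 47≤88, volatility 14.0≤22.5, max drawdown 18≤33).
F: not dominated (best expected return).
G: not dominated.
H: dominated by G (expected return 15.0≥14.6, fees 16≤106, volatility 19.8≤20.9, max drawdown 22≤41).
I: dominated by D (expected return 12.5≥3.0, fees 47≤52, volatility 14.0≤14.8, max drawdown 18≤21).
J: dominated by G (expected return 15.0≥13.7, fees 16≤99, volatility 19.8≤27.3, max drawdown 22≤41).
K: not dominated (best max drawdown).

C, D, F, G, K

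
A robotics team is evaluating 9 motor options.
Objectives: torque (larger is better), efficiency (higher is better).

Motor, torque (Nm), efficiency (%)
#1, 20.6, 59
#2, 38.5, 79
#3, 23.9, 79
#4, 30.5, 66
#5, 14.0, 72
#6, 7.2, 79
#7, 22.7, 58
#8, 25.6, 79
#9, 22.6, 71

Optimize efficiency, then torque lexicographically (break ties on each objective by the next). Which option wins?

#2

First maximize efficiency: best is 79, kept {#2, #3, #6, #8}.
Then maximize torque: best is 38.5, kept {#2}.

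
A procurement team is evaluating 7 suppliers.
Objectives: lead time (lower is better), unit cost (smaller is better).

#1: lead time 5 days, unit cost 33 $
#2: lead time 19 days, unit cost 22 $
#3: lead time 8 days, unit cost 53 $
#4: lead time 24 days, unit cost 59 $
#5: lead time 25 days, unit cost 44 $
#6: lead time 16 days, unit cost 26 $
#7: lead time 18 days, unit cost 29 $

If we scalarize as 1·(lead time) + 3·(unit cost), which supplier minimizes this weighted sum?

#2

#1: 1·5 + 3·33 = 104
#2: 1·19 + 3·22 = 85
#3: 1·8 + 3·53 = 167
#4: 1·24 + 3·59 = 201
#5: 1·25 + 3·44 = 157
#6: 1·16 + 3·26 = 94
#7: 1·18 + 3·29 = 105
Lowest: #2 at 85.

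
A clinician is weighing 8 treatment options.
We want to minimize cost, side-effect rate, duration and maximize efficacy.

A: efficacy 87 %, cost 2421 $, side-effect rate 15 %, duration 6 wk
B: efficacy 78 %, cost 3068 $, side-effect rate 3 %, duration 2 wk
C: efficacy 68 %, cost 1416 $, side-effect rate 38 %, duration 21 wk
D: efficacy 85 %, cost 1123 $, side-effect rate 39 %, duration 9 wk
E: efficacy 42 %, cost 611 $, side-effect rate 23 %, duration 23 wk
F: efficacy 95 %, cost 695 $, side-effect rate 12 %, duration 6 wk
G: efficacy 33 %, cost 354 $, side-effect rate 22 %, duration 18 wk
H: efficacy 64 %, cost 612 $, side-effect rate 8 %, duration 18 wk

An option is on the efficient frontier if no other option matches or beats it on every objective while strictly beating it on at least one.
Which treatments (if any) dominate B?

A: worse on side-effect rate (15 vs 3).
C: worse on efficacy (68 vs 78).
D: worse on side-effect rate (39 vs 3).
E: worse on efficacy (42 vs 78).
F: worse on side-effect rate (12 vs 3).
G: worse on efficacy (33 vs 78).
H: worse on efficacy (64 vs 78).
No option dominates B.

none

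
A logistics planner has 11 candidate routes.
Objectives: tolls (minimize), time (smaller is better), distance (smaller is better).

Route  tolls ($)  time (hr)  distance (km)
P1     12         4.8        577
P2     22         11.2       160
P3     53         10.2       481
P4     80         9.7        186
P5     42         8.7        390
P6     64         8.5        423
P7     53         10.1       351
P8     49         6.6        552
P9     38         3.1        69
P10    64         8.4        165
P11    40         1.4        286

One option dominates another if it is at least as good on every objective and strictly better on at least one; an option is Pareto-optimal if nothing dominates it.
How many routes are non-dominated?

P1: not dominated (best tolls).
P2: not dominated.
P3: dominated by P5 (tolls 42≤53, time 8.7≤10.2, distance 390≤481).
P4: dominated by P9 (tolls 38≤80, time 3.1≤9.7, distance 69≤186).
P5: dominated by P9 (tolls 38≤42, time 3.1≤8.7, distance 69≤390).
P6: dominated by P9 (tolls 38≤64, time 3.1≤8.5, distance 69≤423).
P7: dominated by P9 (tolls 38≤53, time 3.1≤10.1, distance 69≤351).
P8: dominated by P9 (tolls 38≤49, time 3.1≤6.6, distance 69≤552).
P9: not dominated (best distance).
P10: dominated by P9 (tolls 38≤64, time 3.1≤8.4, distance 69≤165).
P11: not dominated (best time).
Pareto-optimal: P1, P2, P9, P11 → 4.

4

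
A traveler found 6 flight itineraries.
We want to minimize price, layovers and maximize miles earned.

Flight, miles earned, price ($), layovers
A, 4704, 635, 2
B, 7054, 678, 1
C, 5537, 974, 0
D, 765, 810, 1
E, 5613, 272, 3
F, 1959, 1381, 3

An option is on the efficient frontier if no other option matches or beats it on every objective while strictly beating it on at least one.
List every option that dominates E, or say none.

A: worse on miles earned (4704 vs 5613).
B: worse on price (678 vs 272).
C: worse on miles earned (5537 vs 5613).
D: worse on miles earned (765 vs 5613).
F: worse on miles earned (1959 vs 5613).
No option dominates E.

none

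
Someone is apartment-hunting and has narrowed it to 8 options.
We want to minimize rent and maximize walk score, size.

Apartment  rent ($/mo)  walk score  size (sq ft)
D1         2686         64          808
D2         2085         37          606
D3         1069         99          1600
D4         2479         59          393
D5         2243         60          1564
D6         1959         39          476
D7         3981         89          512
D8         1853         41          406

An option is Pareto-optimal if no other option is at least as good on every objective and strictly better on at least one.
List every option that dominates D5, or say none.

D3: rent 1069≤2243, walk score 99≥60, size 1600≥1564 — dominates D5.
Others (D1, D2, D4, D6, D7, D8) are each worse than D5 on at least one objective.

D3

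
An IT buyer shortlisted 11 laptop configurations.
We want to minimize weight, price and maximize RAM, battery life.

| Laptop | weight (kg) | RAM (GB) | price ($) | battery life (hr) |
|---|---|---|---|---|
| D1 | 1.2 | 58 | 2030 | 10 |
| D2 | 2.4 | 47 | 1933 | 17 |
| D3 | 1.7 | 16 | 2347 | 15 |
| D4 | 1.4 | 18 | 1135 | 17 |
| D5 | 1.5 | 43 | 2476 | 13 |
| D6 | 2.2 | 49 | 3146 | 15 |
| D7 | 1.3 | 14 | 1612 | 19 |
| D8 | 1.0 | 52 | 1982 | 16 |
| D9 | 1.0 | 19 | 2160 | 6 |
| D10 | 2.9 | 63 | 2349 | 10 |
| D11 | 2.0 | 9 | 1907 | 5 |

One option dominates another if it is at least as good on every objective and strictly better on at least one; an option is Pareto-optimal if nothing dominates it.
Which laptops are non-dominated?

D1, D2, D4, D7, D8, D10

D1: not dominated.
D2: not dominated.
D3: dominated by D4 (weight 1.4≤1.7, RAM 18≥16, price 1135≤2347, battery life 17≥15).
D4: not dominated (best price).
D5: dominated by D8 (weight 1.0≤1.5, RAM 52≥43, price 1982≤2476, battery life 16≥13).
D6: dominated by D8 (weight 1.0≤2.2, RAM 52≥49, price 1982≤3146, battery life 16≥15).
D7: not dominated (best battery life).
D8: not dominated.
D9: dominated by D8 (weight 1.0≤1.0, RAM 52≥19, price 1982≤2160, battery life 16≥6).
D10: not dominated (best RAM).
D11: dominated by D4 (weight 1.4≤2.0, RAM 18≥9, price 1135≤1907, battery life 17≥5).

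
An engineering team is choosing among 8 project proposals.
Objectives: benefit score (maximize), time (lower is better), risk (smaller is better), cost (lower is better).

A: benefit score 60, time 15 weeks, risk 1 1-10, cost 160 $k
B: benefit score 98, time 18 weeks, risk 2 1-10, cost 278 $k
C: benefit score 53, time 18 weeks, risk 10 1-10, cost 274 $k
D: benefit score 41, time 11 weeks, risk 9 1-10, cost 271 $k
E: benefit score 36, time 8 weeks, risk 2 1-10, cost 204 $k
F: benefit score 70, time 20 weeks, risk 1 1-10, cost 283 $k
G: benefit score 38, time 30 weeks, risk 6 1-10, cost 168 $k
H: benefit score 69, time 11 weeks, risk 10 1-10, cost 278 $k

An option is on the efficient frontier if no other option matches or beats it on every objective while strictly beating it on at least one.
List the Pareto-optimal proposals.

A: not dominated (best cost).
B: not dominated (best benefit score).
C: dominated by A (benefit score 60≥53, time 15≤18, risk 1≤10, cost 160≤274).
D: not dominated.
E: not dominated (best time).
F: not dominated.
G: dominated by A (benefit score 60≥38, time 15≤30, risk 1≤6, cost 160≤168).
H: not dominated.

A, B, D, E, F, H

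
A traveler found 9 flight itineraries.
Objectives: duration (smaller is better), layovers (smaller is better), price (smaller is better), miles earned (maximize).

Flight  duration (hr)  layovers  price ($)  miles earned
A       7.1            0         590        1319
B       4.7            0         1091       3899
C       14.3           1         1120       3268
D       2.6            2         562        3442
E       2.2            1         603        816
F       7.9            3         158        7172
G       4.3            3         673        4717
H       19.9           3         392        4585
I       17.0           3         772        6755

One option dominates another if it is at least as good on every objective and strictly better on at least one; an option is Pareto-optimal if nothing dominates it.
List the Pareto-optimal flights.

A, B, D, E, F, G

A: not dominated.
B: not dominated.
C: dominated by B (duration 4.7≤14.3, layovers 0≤1, price 1091≤1120, miles earned 3899≥3268).
D: not dominated.
E: not dominated (best duration).
F: not dominated (best price).
G: not dominated.
H: dominated by F (duration 7.9≤19.9, layovers 3≤3, price 158≤392, miles earned 7172≥4585).
I: dominated by F (duration 7.9≤17.0, layovers 3≤3, price 158≤772, miles earned 7172≥6755).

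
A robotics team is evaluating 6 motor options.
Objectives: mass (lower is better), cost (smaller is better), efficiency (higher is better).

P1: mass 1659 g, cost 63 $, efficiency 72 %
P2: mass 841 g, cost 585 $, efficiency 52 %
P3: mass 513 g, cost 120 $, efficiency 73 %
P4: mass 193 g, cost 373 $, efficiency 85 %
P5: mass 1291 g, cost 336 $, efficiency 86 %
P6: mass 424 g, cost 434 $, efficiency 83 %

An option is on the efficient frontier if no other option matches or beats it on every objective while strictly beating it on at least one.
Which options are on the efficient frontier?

P1, P3, P4, P5

P1: not dominated (best cost).
P2: dominated by P3 (mass 513≤841, cost 120≤585, efficiency 73≥52).
P3: not dominated.
P4: not dominated (best mass).
P5: not dominated (best efficiency).
P6: dominated by P4 (mass 193≤424, cost 373≤434, efficiency 85≥83).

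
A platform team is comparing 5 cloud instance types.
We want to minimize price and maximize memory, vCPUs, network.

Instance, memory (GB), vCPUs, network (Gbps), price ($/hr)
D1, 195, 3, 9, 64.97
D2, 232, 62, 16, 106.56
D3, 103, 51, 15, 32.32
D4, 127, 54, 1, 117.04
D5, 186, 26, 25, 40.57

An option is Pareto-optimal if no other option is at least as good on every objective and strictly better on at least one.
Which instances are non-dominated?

D1: not dominated.
D2: not dominated (best memory).
D3: not dominated (best price).
D4: dominated by D2 (memory 232≥127, vCPUs 62≥54, network 16≥1, price 106.56≤117.04).
D5: not dominated (best network).

D1, D2, D3, D5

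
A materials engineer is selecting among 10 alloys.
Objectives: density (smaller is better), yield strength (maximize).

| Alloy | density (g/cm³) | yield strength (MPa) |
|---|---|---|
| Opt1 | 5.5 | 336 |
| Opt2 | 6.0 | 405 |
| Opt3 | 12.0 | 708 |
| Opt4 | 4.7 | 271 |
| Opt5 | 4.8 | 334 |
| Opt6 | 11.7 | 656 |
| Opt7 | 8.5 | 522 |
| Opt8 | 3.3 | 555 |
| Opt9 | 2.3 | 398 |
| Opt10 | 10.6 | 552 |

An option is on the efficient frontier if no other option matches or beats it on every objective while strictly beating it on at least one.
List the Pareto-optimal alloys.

Opt1: dominated by Opt8 (density 3.3≤5.5, yield strength 555≥336).
Opt2: dominated by Opt8 (density 3.3≤6.0, yield strength 555≥405).
Opt3: not dominated (best yield strength).
Opt4: dominated by Opt8 (density 3.3≤4.7, yield strength 555≥271).
Opt5: dominated by Opt8 (density 3.3≤4.8, yield strength 555≥334).
Opt6: not dominated.
Opt7: dominated by Opt8 (density 3.3≤8.5, yield strength 555≥522).
Opt8: not dominated.
Opt9: not dominated (best density).
Opt10: dominated by Opt8 (density 3.3≤10.6, yield strength 555≥552).

Opt3, Opt6, Opt8, Opt9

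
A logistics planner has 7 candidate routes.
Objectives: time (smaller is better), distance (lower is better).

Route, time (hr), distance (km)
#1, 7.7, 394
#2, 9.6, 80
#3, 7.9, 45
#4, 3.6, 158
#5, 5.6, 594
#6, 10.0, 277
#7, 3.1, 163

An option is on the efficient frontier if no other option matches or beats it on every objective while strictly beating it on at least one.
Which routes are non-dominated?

#3, #4, #7

#1: dominated by #4 (time 3.6≤7.7, distance 158≤394).
#2: dominated by #3 (time 7.9≤9.6, distance 45≤80).
#3: not dominated (best distance).
#4: not dominated.
#5: dominated by #4 (time 3.6≤5.6, distance 158≤594).
#6: dominated by #2 (time 9.6≤10.0, distance 80≤277).
#7: not dominated (best time).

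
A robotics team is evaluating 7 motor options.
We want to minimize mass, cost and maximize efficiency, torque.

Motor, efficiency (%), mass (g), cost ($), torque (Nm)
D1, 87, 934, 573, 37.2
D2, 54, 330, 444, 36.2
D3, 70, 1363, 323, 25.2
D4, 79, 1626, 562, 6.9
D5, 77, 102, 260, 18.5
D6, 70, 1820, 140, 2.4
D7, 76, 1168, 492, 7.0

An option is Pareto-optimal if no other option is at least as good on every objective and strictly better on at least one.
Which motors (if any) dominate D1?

D2: worse on efficiency (54 vs 87).
D3: worse on efficiency (70 vs 87).
D4: worse on efficiency (79 vs 87).
D5: worse on efficiency (77 vs 87).
D6: worse on efficiency (70 vs 87).
D7: worse on efficiency (76 vs 87).
No option dominates D1.

none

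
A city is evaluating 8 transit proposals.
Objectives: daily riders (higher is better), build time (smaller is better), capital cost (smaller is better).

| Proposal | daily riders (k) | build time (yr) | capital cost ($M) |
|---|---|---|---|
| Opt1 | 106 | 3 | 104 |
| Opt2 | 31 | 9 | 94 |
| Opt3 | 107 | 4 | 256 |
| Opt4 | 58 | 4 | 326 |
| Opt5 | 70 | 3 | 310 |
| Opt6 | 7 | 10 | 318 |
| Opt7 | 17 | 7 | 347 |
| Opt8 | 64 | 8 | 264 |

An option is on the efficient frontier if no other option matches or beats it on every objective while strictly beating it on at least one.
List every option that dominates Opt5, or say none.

Opt1: daily riders 106≥70, build time 3≤3, capital cost 104≤310 — dominates Opt5.
Others (Opt2, Opt3, Opt4, Opt6, Opt7, Opt8) are each worse than Opt5 on at least one objective.

Opt1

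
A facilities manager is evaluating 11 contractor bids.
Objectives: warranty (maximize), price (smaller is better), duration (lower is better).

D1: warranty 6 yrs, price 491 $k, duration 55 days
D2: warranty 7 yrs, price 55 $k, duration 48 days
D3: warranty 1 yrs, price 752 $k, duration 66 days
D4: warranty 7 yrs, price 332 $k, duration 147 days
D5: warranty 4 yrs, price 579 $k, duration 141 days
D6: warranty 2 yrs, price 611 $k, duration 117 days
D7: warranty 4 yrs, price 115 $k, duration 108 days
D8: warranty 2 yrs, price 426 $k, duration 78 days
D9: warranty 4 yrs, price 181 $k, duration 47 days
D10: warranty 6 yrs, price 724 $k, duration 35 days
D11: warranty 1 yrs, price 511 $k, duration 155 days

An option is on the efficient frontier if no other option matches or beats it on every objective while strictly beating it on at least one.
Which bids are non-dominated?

D1: dominated by D2 (warranty 7≥6, price 55≤491, duration 48≤55).
D2: not dominated (best price).
D3: dominated by D1 (warranty 6≥1, price 491≤752, duration 55≤66).
D4: dominated by D2 (warranty 7≥7, price 55≤332, duration 48≤147).
D5: dominated by D1 (warranty 6≥4, price 491≤579, duration 55≤141).
D6: dominated by D1 (warranty 6≥2, price 491≤611, duration 55≤117).
D7: dominated by D2 (warranty 7≥4, price 55≤115, duration 48≤108).
D8: dominated by D2 (warranty 7≥2, price 55≤426, duration 48≤78).
D9: not dominated.
D10: not dominated (best duration).
D11: dominated by D1 (warranty 6≥1, price 491≤511, duration 55≤155).

D2, D9, D10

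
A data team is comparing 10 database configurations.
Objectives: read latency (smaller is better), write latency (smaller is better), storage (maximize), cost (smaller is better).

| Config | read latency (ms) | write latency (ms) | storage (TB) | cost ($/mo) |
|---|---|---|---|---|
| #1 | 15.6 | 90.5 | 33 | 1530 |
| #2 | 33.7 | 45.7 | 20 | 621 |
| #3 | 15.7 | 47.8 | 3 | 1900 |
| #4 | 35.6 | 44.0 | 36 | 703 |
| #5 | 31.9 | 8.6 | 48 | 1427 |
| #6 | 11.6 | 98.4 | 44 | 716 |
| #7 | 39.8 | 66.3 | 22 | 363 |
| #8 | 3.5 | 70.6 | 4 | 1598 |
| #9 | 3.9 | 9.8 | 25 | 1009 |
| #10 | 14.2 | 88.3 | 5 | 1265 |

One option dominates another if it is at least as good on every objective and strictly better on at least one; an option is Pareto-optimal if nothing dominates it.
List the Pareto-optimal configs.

#1, #2, #4, #5, #6, #7, #8, #9

#1: not dominated.
#2: not dominated.
#3: dominated by #9 (read latency 3.9≤15.7, write latency 9.8≤47.8, storage 25≥3, cost 1009≤1900).
#4: not dominated.
#5: not dominated (best write latency).
#6: not dominated.
#7: not dominated (best cost).
#8: not dominated (best read latency).
#9: not dominated.
#10: dominated by #9 (read latency 3.9≤14.2, write latency 9.8≤88.3, storage 25≥5, cost 1009≤1265).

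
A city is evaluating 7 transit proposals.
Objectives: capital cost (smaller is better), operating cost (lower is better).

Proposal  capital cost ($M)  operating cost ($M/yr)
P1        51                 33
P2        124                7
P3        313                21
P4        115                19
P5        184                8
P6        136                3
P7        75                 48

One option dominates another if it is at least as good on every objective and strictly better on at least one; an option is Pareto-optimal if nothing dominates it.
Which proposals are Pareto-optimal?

P1: not dominated (best capital cost).
P2: not dominated.
P3: dominated by P2 (capital cost 124≤313, operating cost 7≤21).
P4: not dominated.
P5: dominated by P2 (capital cost 124≤184, operating cost 7≤8).
P6: not dominated (best operating cost).
P7: dominated by P1 (capital cost 51≤75, operating cost 33≤48).

P1, P2, P4, P6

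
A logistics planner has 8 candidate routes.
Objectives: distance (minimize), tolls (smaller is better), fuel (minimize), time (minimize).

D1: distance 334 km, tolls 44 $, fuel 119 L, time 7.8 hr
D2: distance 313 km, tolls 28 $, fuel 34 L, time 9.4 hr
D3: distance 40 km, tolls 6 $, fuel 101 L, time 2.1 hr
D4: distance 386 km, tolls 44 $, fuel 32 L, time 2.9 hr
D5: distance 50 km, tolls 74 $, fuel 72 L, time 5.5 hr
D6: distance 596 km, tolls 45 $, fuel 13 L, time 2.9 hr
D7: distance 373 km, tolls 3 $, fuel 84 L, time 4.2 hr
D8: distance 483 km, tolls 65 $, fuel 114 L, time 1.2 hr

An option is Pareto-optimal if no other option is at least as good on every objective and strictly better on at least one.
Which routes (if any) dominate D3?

D1: worse on distance (334 vs 40).
D2: worse on distance (313 vs 40).
D4: worse on distance (386 vs 40).
D5: worse on distance (50 vs 40).
D6: worse on distance (596 vs 40).
D7: worse on distance (373 vs 40).
D8: worse on distance (483 vs 40).
No option dominates D3.

none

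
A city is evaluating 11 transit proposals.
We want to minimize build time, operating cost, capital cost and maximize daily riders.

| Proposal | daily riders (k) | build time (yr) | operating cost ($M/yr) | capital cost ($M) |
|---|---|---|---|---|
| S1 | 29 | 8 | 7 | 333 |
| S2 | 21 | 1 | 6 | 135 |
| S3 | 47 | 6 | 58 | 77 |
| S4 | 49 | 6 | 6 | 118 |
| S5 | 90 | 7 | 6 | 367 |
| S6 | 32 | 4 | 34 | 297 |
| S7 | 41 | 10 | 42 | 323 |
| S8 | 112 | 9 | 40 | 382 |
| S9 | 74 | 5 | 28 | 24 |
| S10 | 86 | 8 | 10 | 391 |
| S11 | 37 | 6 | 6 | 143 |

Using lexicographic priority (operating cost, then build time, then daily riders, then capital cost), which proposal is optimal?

First minimize operating cost: best is 6, kept {S2, S4, S5, S11}.
Then minimize build time: best is 1, kept {S2}.

S2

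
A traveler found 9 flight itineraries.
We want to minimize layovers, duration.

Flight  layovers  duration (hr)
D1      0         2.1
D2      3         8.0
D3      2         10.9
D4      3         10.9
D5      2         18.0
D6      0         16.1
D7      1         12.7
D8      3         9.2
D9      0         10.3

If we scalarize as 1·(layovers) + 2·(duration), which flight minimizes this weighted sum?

D1

D1: 1·0 + 2·2.1 = 4.2
D2: 1·3 + 2·8.0 = 19.0
D3: 1·2 + 2·10.9 = 23.8
D4: 1·3 + 2·10.9 = 24.8
D5: 1·2 + 2·18.0 = 38.0
D6: 1·0 + 2·16.1 = 32.2
D7: 1·1 + 2·12.7 = 26.4
D8: 1·3 + 2·9.2 = 21.4
D9: 1·0 + 2·10.3 = 20.6
Lowest: D1 at 4.2.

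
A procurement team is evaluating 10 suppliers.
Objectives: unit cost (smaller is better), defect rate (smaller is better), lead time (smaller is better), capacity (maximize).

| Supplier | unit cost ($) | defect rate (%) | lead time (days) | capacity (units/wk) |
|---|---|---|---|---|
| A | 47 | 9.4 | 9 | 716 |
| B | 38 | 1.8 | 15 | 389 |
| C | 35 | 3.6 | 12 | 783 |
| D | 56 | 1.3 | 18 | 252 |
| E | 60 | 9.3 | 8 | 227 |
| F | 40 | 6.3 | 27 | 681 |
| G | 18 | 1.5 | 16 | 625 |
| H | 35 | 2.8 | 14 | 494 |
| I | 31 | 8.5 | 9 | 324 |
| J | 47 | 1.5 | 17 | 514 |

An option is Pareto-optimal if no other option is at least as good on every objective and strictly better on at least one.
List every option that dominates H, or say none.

none

A: worse on unit cost (47 vs 35).
B: worse on unit cost (38 vs 35).
C: worse on defect rate (3.6 vs 2.8).
D: worse on unit cost (56 vs 35).
E: worse on unit cost (60 vs 35).
F: worse on unit cost (40 vs 35).
G: worse on lead time (16 vs 14).
I: worse on defect rate (8.5 vs 2.8).
J: worse on unit cost (47 vs 35).
No option dominates H.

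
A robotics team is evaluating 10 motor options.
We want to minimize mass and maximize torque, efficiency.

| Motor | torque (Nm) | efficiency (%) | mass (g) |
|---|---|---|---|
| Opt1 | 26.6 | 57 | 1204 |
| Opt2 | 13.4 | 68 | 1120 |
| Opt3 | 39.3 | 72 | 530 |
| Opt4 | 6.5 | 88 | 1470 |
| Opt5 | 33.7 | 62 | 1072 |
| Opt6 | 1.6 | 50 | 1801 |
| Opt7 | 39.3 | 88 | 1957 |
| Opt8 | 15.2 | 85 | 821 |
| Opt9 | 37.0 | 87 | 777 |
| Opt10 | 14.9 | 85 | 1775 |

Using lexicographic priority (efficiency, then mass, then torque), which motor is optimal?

First maximize efficiency: best is 88, kept {Opt4, Opt7}.
Then minimize mass: best is 1470, kept {Opt4}.

Opt4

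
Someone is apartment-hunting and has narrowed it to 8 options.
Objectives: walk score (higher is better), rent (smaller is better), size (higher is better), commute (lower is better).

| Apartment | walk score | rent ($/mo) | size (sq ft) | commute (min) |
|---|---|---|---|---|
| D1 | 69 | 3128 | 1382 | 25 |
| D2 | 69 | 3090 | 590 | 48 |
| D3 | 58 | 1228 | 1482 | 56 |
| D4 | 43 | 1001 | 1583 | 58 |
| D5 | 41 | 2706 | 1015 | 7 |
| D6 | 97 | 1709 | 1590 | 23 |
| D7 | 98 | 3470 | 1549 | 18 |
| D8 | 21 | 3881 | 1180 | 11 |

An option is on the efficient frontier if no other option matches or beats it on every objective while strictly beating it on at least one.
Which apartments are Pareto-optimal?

D1: dominated by D6 (walk score 97≥69, rent 1709≤3128, size 1590≥1382, commute 23≤25).
D2: dominated by D6 (walk score 97≥69, rent 1709≤3090, size 1590≥590, commute 23≤48).
D3: not dominated.
D4: not dominated (best rent).
D5: not dominated (best commute).
D6: not dominated (best size).
D7: not dominated (best walk score).
D8: not dominated.

D3, D4, D5, D6, D7, D8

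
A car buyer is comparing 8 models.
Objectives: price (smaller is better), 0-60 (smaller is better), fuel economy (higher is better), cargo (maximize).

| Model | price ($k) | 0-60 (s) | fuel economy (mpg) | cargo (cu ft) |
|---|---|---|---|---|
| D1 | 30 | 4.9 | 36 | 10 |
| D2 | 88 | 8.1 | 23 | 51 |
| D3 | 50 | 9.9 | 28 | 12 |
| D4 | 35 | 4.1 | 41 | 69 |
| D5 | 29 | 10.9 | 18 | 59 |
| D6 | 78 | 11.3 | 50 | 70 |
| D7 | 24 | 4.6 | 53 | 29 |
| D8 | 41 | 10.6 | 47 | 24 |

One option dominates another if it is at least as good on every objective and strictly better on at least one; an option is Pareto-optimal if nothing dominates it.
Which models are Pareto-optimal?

D1: dominated by D7 (price 24≤30, 0-60 4.6≤4.9, fuel economy 53≥36, cargo 29≥10).
D2: dominated by D4 (price 35≤88, 0-60 4.1≤8.1, fuel economy 41≥23, cargo 69≥51).
D3: dominated by D4 (price 35≤50, 0-60 4.1≤9.9, fuel economy 41≥28, cargo 69≥12).
D4: not dominated (best 0-60).
D5: not dominated.
D6: not dominated (best cargo).
D7: not dominated (best price).
D8: dominated by D7 (price 24≤41, 0-60 4.6≤10.6, fuel economy 53≥47, cargo 29≥24).

D4, D5, D6, D7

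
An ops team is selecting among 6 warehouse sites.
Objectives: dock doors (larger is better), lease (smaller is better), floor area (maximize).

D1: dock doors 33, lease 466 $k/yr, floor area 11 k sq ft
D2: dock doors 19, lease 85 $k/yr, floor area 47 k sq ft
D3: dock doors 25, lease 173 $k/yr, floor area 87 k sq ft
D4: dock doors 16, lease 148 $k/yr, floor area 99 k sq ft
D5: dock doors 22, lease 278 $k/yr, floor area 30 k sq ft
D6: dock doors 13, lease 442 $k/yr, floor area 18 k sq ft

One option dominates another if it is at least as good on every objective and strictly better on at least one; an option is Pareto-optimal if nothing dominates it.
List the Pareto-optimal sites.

D1, D2, D3, D4

D1: not dominated (best dock doors).
D2: not dominated (best lease).
D3: not dominated.
D4: not dominated (best floor area).
D5: dominated by D3 (dock doors 25≥22, lease 173≤278, floor area 87≥30).
D6: dominated by D2 (dock doors 19≥13, lease 85≤442, floor area 47≥18).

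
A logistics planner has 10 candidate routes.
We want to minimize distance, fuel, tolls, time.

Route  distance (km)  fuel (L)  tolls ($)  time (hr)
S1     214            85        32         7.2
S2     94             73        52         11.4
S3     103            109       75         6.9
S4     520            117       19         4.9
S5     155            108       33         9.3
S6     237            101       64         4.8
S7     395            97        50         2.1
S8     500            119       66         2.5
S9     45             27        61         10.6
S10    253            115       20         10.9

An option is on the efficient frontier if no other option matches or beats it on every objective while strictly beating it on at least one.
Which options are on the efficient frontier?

S1: not dominated.
S2: not dominated.
S3: not dominated.
S4: not dominated (best tolls).
S5: not dominated.
S6: not dominated.
S7: not dominated (best time).
S8: dominated by S7 (distance 395≤500, fuel 97≤119, tolls 50≤66, time 2.1≤2.5).
S9: not dominated (best distance).
S10: not dominated.

S1, S2, S3, S4, S5, S6, S7, S9, S10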